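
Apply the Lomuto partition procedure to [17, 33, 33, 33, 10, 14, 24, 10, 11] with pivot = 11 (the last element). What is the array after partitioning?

Lomuto partition with pivot = 11:

Initial array: [17, 33, 33, 33, 10, 14, 24, 10, 11]

arr[0]=17 > 11: no swap
arr[1]=33 > 11: no swap
arr[2]=33 > 11: no swap
arr[3]=33 > 11: no swap
arr[4]=10 <= 11: swap with position 0, array becomes [10, 33, 33, 33, 17, 14, 24, 10, 11]
arr[5]=14 > 11: no swap
arr[6]=24 > 11: no swap
arr[7]=10 <= 11: swap with position 1, array becomes [10, 10, 33, 33, 17, 14, 24, 33, 11]

Place pivot at position 2: [10, 10, 11, 33, 17, 14, 24, 33, 33]
Pivot position: 2

After partitioning with pivot 11, the array becomes [10, 10, 11, 33, 17, 14, 24, 33, 33]. The pivot is placed at index 2. All elements to the left of the pivot are <= 11, and all elements to the right are > 11.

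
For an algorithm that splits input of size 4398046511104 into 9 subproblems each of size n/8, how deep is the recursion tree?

For divide and conquer with division factor 8:

Problem sizes at each level:
Level 0: 4398046511104
Level 1: 549755813888
Level 2: 68719476736
Level 3: 8589934592
Level 4: 1073741824
Level 5: 134217728
Level 6: 16777216
Level 7: 2097152
Level 8: 262144
Level 9: 32768
Level 10: 4096
Level 11: 512
Level 12: 64
Level 13: 8
Level 14: 1

The root is level 0 and the size-1 base case is level 14 (the tree spans levels 0 through 14, i.e. 15 levels counting the root), so the depth is the number of divisions: log_8(4398046511104) = 14

The recursion tree depth is log_8(4398046511104) = 14. At each level, the problem size is divided by 8, so it takes 14 divisions to reduce to a base case of size 1. The algorithm makes 9 recursive calls at each level.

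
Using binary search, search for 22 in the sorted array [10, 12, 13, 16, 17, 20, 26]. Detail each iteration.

Binary search for 22 in [10, 12, 13, 16, 17, 20, 26]:

lo=0, hi=6, mid=3, arr[mid]=16 -> 16 < 22, search right half
lo=4, hi=6, mid=5, arr[mid]=20 -> 20 < 22, search right half
lo=6, hi=6, mid=6, arr[mid]=26 -> 26 > 22, search left half
lo=6 > hi=5, target 22 not found

Binary search determines that 22 is not in the array after 3 comparisons. The search space was exhausted without finding the target.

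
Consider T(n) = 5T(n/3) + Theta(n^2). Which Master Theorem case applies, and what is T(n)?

Master Theorem for T(n) = 5T(n/3) + O(n^2):

a = 5, b = 3, c = 2
log_b(a) = log_3(5) = 1.4650

Case 3: c = 2 > log_3(5) = 1.4650
T(n) = O(n^2) = O(n^2)

For T(n) = 5T(n/3) + O(n^2): log_3(5) = 1.4650. This is Case 3 of the Master Theorem (c > log_b(a), work dominated by root), giving O(n^2).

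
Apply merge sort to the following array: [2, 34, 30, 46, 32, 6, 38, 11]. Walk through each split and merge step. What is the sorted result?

Merge sort trace:

Split: [2, 34, 30, 46, 32, 6, 38, 11] -> [2, 34, 30, 46] and [32, 6, 38, 11]
  Split: [2, 34, 30, 46] -> [2, 34] and [30, 46]
    Split: [2, 34] -> [2] and [34]
    Merge: [2] + [34] -> [2, 34]
    Split: [30, 46] -> [30] and [46]
    Merge: [30] + [46] -> [30, 46]
  Merge: [2, 34] + [30, 46] -> [2, 30, 34, 46]
  Split: [32, 6, 38, 11] -> [32, 6] and [38, 11]
    Split: [32, 6] -> [32] and [6]
    Merge: [32] + [6] -> [6, 32]
    Split: [38, 11] -> [38] and [11]
    Merge: [38] + [11] -> [11, 38]
  Merge: [6, 32] + [11, 38] -> [6, 11, 32, 38]
Merge: [2, 30, 34, 46] + [6, 11, 32, 38] -> [2, 6, 11, 30, 32, 34, 38, 46]

Final sorted array: [2, 6, 11, 30, 32, 34, 38, 46]

The merge sort proceeds by recursively splitting the array and merging sorted halves.
After all merges, the sorted array is [2, 6, 11, 30, 32, 34, 38, 46].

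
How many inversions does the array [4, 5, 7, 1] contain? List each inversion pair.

Finding inversions in [4, 5, 7, 1]:

(0, 3): arr[0]=4 > arr[3]=1
(1, 3): arr[1]=5 > arr[3]=1
(2, 3): arr[2]=7 > arr[3]=1

Total inversions: 3

The array has 3 inversion(s): (0,3), (1,3), (2,3). Each pair (i,j) satisfies i < j and arr[i] > arr[j].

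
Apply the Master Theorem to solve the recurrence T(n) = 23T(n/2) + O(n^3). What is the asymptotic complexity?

Master Theorem for T(n) = 23T(n/2) + O(n^3):

a = 23, b = 2, c = 3
log_b(a) = log_2(23) = 4.5236

Case 1: c = 3 < log_2(23) = 4.5236
T(n) = O(n^(log_2 23))

For T(n) = 23T(n/2) + O(n^3): log_2(23) = 4.5236. This is Case 1 of the Master Theorem (c < log_b(a), work dominated by leaves), giving O(n^(log_2 23)).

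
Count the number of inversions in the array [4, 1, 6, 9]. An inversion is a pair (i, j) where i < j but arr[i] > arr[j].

Finding inversions in [4, 1, 6, 9]:

(0, 1): arr[0]=4 > arr[1]=1

Total inversions: 1

The array has 1 inversion(s): (0,1). Each pair (i,j) satisfies i < j and arr[i] > arr[j].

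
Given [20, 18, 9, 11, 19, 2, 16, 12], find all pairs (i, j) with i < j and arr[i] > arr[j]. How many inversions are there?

Finding inversions in [20, 18, 9, 11, 19, 2, 16, 12]:

(0, 1): arr[0]=20 > arr[1]=18
(0, 2): arr[0]=20 > arr[2]=9
(0, 3): arr[0]=20 > arr[3]=11
(0, 4): arr[0]=20 > arr[4]=19
(0, 5): arr[0]=20 > arr[5]=2
(0, 6): arr[0]=20 > arr[6]=16
(0, 7): arr[0]=20 > arr[7]=12
(1, 2): arr[1]=18 > arr[2]=9
(1, 3): arr[1]=18 > arr[3]=11
(1, 5): arr[1]=18 > arr[5]=2
(1, 6): arr[1]=18 > arr[6]=16
(1, 7): arr[1]=18 > arr[7]=12
(2, 5): arr[2]=9 > arr[5]=2
(3, 5): arr[3]=11 > arr[5]=2
(4, 5): arr[4]=19 > arr[5]=2
(4, 6): arr[4]=19 > arr[6]=16
(4, 7): arr[4]=19 > arr[7]=12
(6, 7): arr[6]=16 > arr[7]=12

Total inversions: 18

The array has 18 inversion(s): (0,1), (0,2), (0,3), (0,4), (0,5), (0,6), (0,7), (1,2), (1,3), (1,5), (1,6), (1,7), (2,5), (3,5), (4,5), (4,6), (4,7), (6,7). Each pair (i,j) satisfies i < j and arr[i] > arr[j].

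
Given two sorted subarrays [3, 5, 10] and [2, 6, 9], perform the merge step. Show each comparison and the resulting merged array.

Merging process:

Compare 3 vs 2: take 2 from right. Merged: [2]
Compare 3 vs 6: take 3 from left. Merged: [2, 3]
Compare 5 vs 6: take 5 from left. Merged: [2, 3, 5]
Compare 10 vs 6: take 6 from right. Merged: [2, 3, 5, 6]
Compare 10 vs 9: take 9 from right. Merged: [2, 3, 5, 6, 9]
Append remaining from left: [10]. Merged: [2, 3, 5, 6, 9, 10]

Final merged array: [2, 3, 5, 6, 9, 10]
Total comparisons: 5

The merged array is [2, 3, 5, 6, 9, 10], requiring 5 comparisons. The merge step runs in O(n) time where n is the total number of elements.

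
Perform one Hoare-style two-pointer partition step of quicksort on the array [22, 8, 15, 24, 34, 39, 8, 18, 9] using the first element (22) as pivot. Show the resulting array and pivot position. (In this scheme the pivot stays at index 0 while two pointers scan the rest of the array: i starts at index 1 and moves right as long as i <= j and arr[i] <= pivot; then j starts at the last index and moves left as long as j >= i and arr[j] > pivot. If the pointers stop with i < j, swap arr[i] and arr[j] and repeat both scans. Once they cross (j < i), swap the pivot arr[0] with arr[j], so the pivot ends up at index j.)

Hoare-style two-pointer partition with pivot = 22:

Initial array: [22, 8, 15, 24, 34, 39, 8, 18, 9]

Pointers start at i = 1, j = 8.
i stops at index 3 (arr[3]=24 > 22), j stops at index 8 (arr[8]=9 <= 22): swap arr[3] and arr[8], array becomes [22, 8, 15, 9, 34, 39, 8, 18, 24]
i stops at index 4 (arr[4]=34 > 22), j stops at index 7 (arr[7]=18 <= 22): swap arr[4] and arr[7], array becomes [22, 8, 15, 9, 18, 39, 8, 34, 24]
i stops at index 5 (arr[5]=39 > 22), j stops at index 6 (arr[6]=8 <= 22): swap arr[5] and arr[6], array becomes [22, 8, 15, 9, 18, 8, 39, 34, 24]
i ends at 6, j ends at 5: the pointers have crossed (j < i), so scanning stops.

Swap pivot arr[0] with arr[5] to place pivot at position 5: [8, 8, 15, 9, 18, 22, 39, 34, 24]
Pivot position: 5

After partitioning with pivot 22, the array becomes [8, 8, 15, 9, 18, 22, 39, 34, 24]. The pivot is placed at index 5. All elements to the left of the pivot are <= 22, and all elements to the right are > 22.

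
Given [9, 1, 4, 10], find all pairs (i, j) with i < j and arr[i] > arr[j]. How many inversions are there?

Finding inversions in [9, 1, 4, 10]:

(0, 1): arr[0]=9 > arr[1]=1
(0, 2): arr[0]=9 > arr[2]=4

Total inversions: 2

The array has 2 inversion(s): (0,1), (0,2). Each pair (i,j) satisfies i < j and arr[i] > arr[j].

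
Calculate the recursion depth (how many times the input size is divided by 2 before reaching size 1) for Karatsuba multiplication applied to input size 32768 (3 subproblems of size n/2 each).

For divide and conquer with division factor 2:

Problem sizes at each level:
Level 0: 32768
Level 1: 16384
Level 2: 8192
Level 3: 4096
Level 4: 2048
Level 5: 1024
Level 6: 512
Level 7: 256
Level 8: 128
Level 9: 64
Level 10: 32
Level 11: 16
Level 12: 8
Level 13: 4
Level 14: 2
Level 15: 1

The root is level 0 and the size-1 base case is level 15 (the tree spans levels 0 through 15, i.e. 16 levels counting the root), so the depth is the number of divisions: log_2(32768) = 15

The recursion tree depth is log_2(32768) = 15. At each level, the problem size is divided by 2, so it takes 15 divisions to reduce to a base case of size 1. The algorithm makes 3 recursive calls at each level.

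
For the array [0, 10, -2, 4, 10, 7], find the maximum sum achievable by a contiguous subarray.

Using Kadane's algorithm on [0, 10, -2, 4, 10, 7]:

Scanning through the array:
Position 1 (value 10): max_ending_here = 10, max_so_far = 10
Position 2 (value -2): max_ending_here = 8, max_so_far = 10
Position 3 (value 4): max_ending_here = 12, max_so_far = 12
Position 4 (value 10): max_ending_here = 22, max_so_far = 22
Position 5 (value 7): max_ending_here = 29, max_so_far = 29

Maximum subarray: [0, 10, -2, 4, 10, 7]
Maximum sum: 29

The maximum subarray is [0, 10, -2, 4, 10, 7] with sum 29. This subarray runs from index 0 to index 5.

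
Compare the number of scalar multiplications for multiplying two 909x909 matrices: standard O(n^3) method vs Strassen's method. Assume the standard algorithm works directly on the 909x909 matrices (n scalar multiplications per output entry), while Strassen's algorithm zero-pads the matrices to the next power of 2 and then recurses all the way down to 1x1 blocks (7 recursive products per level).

Matrix multiplication for 909x909 matrices:

Strassen's algorithm requires power-of-2 dimensions. Pad 909x909 to 1024x1024 (next power of 2).

Standard algorithm: 909^3 = 751089429 multiplications
Strassen's algorithm: 7^(log2(1024)) = 7^10 = 282475249 multiplications
Savings: 751089429 - 282475249 = 468614180 multiplications

Standard: 751089429 multiplications (909^3). Strassen: 282475249 multiplications (7^10, after padding to 1024x1024). Strassen reduces 8 recursive multiplications to 7 at each level.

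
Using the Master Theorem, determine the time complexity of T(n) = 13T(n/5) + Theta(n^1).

Master Theorem for T(n) = 13T(n/5) + O(n^1):

a = 13, b = 5, c = 1
log_b(a) = log_5(13) = 1.5937

Case 1: c = 1 < log_5(13) = 1.5937
T(n) = O(n^(log_5 13))

For T(n) = 13T(n/5) + O(n^1): log_5(13) = 1.5937. This is Case 1 of the Master Theorem (c < log_b(a), work dominated by leaves), giving O(n^(log_5 13)).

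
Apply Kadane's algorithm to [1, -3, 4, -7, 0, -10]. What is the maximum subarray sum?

Using Kadane's algorithm on [1, -3, 4, -7, 0, -10]:

Scanning through the array:
Position 1 (value -3): max_ending_here = -2, max_so_far = 1
Position 2 (value 4): max_ending_here = 4, max_so_far = 4
Position 3 (value -7): max_ending_here = -3, max_so_far = 4
Position 4 (value 0): max_ending_here = 0, max_so_far = 4
Position 5 (value -10): max_ending_here = -10, max_so_far = 4

Maximum subarray: [4]
Maximum sum: 4

The maximum subarray is [4] with sum 4. This subarray runs from index 2 to index 2.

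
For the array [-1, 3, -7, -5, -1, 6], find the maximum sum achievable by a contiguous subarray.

Using Kadane's algorithm on [-1, 3, -7, -5, -1, 6]:

Scanning through the array:
Position 1 (value 3): max_ending_here = 3, max_so_far = 3
Position 2 (value -7): max_ending_here = -4, max_so_far = 3
Position 3 (value -5): max_ending_here = -5, max_so_far = 3
Position 4 (value -1): max_ending_here = -1, max_so_far = 3
Position 5 (value 6): max_ending_here = 6, max_so_far = 6

Maximum subarray: [6]
Maximum sum: 6

The maximum subarray is [6] with sum 6. This subarray runs from index 5 to index 5.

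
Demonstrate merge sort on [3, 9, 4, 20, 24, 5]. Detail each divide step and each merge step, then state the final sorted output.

Merge sort trace:

Split: [3, 9, 4, 20, 24, 5] -> [3, 9, 4] and [20, 24, 5]
  Split: [3, 9, 4] -> [3] and [9, 4]
    Split: [9, 4] -> [9] and [4]
    Merge: [9] + [4] -> [4, 9]
  Merge: [3] + [4, 9] -> [3, 4, 9]
  Split: [20, 24, 5] -> [20] and [24, 5]
    Split: [24, 5] -> [24] and [5]
    Merge: [24] + [5] -> [5, 24]
  Merge: [20] + [5, 24] -> [5, 20, 24]
Merge: [3, 4, 9] + [5, 20, 24] -> [3, 4, 5, 9, 20, 24]

Final sorted array: [3, 4, 5, 9, 20, 24]

The merge sort proceeds by recursively splitting the array and merging sorted halves.
After all merges, the sorted array is [3, 4, 5, 9, 20, 24].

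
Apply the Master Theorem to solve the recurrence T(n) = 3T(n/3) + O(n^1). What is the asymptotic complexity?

Master Theorem for T(n) = 3T(n/3) + O(n^1):

a = 3, b = 3, c = 1
log_b(a) = log_3(3) = 1.0000

Case 2: c = 1 = log_3(3) = 1.0000
T(n) = O(n^1 log n) = O(n log n)

For T(n) = 3T(n/3) + O(n^1): log_3(3) = 1.0000. This is Case 2 of the Master Theorem (c = log_b(a), equal work at all levels), giving O(n log n).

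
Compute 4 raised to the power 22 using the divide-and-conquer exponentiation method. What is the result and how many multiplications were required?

Computing 4^22 by squaring (build up from 4^1; each line after the first costs one multiplication):

4^1 = 4
4^2 = (4^1)^2 = 4^2 = 16
4^4 = (4^2)^2 = 16^2 = 256
4^5 = 4 * 4^4 = 4 * 256 = 1024
4^10 = (4^5)^2 = 1024^2 = 1048576
4^11 = 4 * 4^10 = 4 * 1048576 = 4194304
4^22 = (4^11)^2 = 4194304^2 = 17592186044416

Result: 17592186044416
Multiplications needed: 6 (6 lines after 4^1)

4^22 = 17592186044416. Using exponentiation by squaring, this requires 6 multiplications. The key idea: if the exponent is even, square the half-power; if odd, multiply by the base once.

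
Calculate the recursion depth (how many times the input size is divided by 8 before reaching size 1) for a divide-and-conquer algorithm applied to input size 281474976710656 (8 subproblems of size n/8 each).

For divide and conquer with division factor 8:

Problem sizes at each level:
Level 0: 281474976710656
Level 1: 35184372088832
Level 2: 4398046511104
Level 3: 549755813888
Level 4: 68719476736
Level 5: 8589934592
Level 6: 1073741824
Level 7: 134217728
Level 8: 16777216
Level 9: 2097152
Level 10: 262144
Level 11: 32768
Level 12: 4096
Level 13: 512
Level 14: 64
Level 15: 8
Level 16: 1

The root is level 0 and the size-1 base case is level 16 (the tree spans levels 0 through 16, i.e. 17 levels counting the root), so the depth is the number of divisions: log_8(281474976710656) = 16

The recursion tree depth is log_8(281474976710656) = 16. At each level, the problem size is divided by 8, so it takes 16 divisions to reduce to a base case of size 1. The algorithm makes 8 recursive calls at each level.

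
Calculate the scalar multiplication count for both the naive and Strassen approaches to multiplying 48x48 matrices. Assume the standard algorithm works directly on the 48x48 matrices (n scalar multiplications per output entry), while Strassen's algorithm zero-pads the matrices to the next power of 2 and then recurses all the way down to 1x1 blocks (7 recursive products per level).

Matrix multiplication for 48x48 matrices:

Strassen's algorithm requires power-of-2 dimensions. Pad 48x48 to 64x64 (next power of 2).

Standard algorithm: 48^3 = 110592 multiplications
Strassen's algorithm: 7^(log2(64)) = 7^6 = 117649 multiplications
Difference: 110592 - 117649 = -7057 (Strassen uses MORE here due to padding overhead — for small or just-over-power-of-2 n, padding can outweigh the per-level savings)

Standard: 110592 multiplications (48^3). Strassen: 117649 multiplications (7^6, after padding to 64x64). Strassen reduces 8 recursive multiplications to 7 at each level.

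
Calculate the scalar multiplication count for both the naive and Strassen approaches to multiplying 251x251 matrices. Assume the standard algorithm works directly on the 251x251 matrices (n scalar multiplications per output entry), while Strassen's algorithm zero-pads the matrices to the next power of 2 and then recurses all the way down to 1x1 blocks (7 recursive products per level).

Matrix multiplication for 251x251 matrices:

Strassen's algorithm requires power-of-2 dimensions. Pad 251x251 to 256x256 (next power of 2).

Standard algorithm: 251^3 = 15813251 multiplications
Strassen's algorithm: 7^(log2(256)) = 7^8 = 5764801 multiplications
Savings: 15813251 - 5764801 = 10048450 multiplications

Standard: 15813251 multiplications (251^3). Strassen: 5764801 multiplications (7^8, after padding to 256x256). Strassen reduces 8 recursive multiplications to 7 at each level.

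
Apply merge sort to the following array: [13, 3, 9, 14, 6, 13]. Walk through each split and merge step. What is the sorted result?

Merge sort trace:

Split: [13, 3, 9, 14, 6, 13] -> [13, 3, 9] and [14, 6, 13]
  Split: [13, 3, 9] -> [13] and [3, 9]
    Split: [3, 9] -> [3] and [9]
    Merge: [3] + [9] -> [3, 9]
  Merge: [13] + [3, 9] -> [3, 9, 13]
  Split: [14, 6, 13] -> [14] and [6, 13]
    Split: [6, 13] -> [6] and [13]
    Merge: [6] + [13] -> [6, 13]
  Merge: [14] + [6, 13] -> [6, 13, 14]
Merge: [3, 9, 13] + [6, 13, 14] -> [3, 6, 9, 13, 13, 14]

Final sorted array: [3, 6, 9, 13, 13, 14]

The merge sort proceeds by recursively splitting the array and merging sorted halves.
After all merges, the sorted array is [3, 6, 9, 13, 13, 14].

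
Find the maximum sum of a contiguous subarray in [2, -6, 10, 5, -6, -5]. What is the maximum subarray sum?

Using Kadane's algorithm on [2, -6, 10, 5, -6, -5]:

Scanning through the array:
Position 1 (value -6): max_ending_here = -4, max_so_far = 2
Position 2 (value 10): max_ending_here = 10, max_so_far = 10
Position 3 (value 5): max_ending_here = 15, max_so_far = 15
Position 4 (value -6): max_ending_here = 9, max_so_far = 15
Position 5 (value -5): max_ending_here = 4, max_so_far = 15

Maximum subarray: [10, 5]
Maximum sum: 15

The maximum subarray is [10, 5] with sum 15. This subarray runs from index 2 to index 3.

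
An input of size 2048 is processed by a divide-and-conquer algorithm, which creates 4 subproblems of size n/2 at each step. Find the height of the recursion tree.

For divide and conquer with division factor 2:

Problem sizes at each level:
Level 0: 2048
Level 1: 1024
Level 2: 512
Level 3: 256
Level 4: 128
Level 5: 64
Level 6: 32
Level 7: 16
Level 8: 8
Level 9: 4
Level 10: 2
Level 11: 1

The root is level 0 and the size-1 base case is level 11 (the tree spans levels 0 through 11, i.e. 12 levels counting the root), so the depth is the number of divisions: log_2(2048) = 11

The recursion tree depth is log_2(2048) = 11. At each level, the problem size is divided by 2, so it takes 11 divisions to reduce to a base case of size 1. The algorithm makes 4 recursive calls at each level.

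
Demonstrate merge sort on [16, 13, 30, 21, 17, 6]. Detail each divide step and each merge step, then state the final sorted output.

Merge sort trace:

Split: [16, 13, 30, 21, 17, 6] -> [16, 13, 30] and [21, 17, 6]
  Split: [16, 13, 30] -> [16] and [13, 30]
    Split: [13, 30] -> [13] and [30]
    Merge: [13] + [30] -> [13, 30]
  Merge: [16] + [13, 30] -> [13, 16, 30]
  Split: [21, 17, 6] -> [21] and [17, 6]
    Split: [17, 6] -> [17] and [6]
    Merge: [17] + [6] -> [6, 17]
  Merge: [21] + [6, 17] -> [6, 17, 21]
Merge: [13, 16, 30] + [6, 17, 21] -> [6, 13, 16, 17, 21, 30]

Final sorted array: [6, 13, 16, 17, 21, 30]

The merge sort proceeds by recursively splitting the array and merging sorted halves.
After all merges, the sorted array is [6, 13, 16, 17, 21, 30].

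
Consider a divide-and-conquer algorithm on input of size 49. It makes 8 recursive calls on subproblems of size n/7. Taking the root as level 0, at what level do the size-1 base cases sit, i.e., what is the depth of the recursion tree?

For divide and conquer with division factor 7:

Problem sizes at each level:
Level 0: 49
Level 1: 7
Level 2: 1

The root is level 0 and the size-1 base case is level 2 (the tree spans levels 0 through 2, i.e. 3 levels counting the root), so the depth is the number of divisions: log_7(49) = 2

The recursion tree depth is log_7(49) = 2. At each level, the problem size is divided by 7, so it takes 2 divisions to reduce to a base case of size 1. The algorithm makes 8 recursive calls at each level.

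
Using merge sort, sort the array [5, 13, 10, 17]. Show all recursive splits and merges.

Merge sort trace:

Split: [5, 13, 10, 17] -> [5, 13] and [10, 17]
  Split: [5, 13] -> [5] and [13]
  Merge: [5] + [13] -> [5, 13]
  Split: [10, 17] -> [10] and [17]
  Merge: [10] + [17] -> [10, 17]
Merge: [5, 13] + [10, 17] -> [5, 10, 13, 17]

Final sorted array: [5, 10, 13, 17]

The merge sort proceeds by recursively splitting the array and merging sorted halves.
After all merges, the sorted array is [5, 10, 13, 17].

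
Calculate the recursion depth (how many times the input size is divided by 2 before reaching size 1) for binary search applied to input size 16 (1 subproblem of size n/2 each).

For divide and conquer with division factor 2:

Problem sizes at each level:
Level 0: 16
Level 1: 8
Level 2: 4
Level 3: 2
Level 4: 1

The root is level 0 and the size-1 base case is level 4 (the tree spans levels 0 through 4, i.e. 5 levels counting the root), so the depth is the number of divisions: log_2(16) = 4

The recursion tree depth is log_2(16) = 4. At each level, the problem size is divided by 2, so it takes 4 divisions to reduce to a base case of size 1. The algorithm makes 1 recursive call at each level.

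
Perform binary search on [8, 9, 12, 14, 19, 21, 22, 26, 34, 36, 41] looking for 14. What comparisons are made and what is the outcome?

Binary search for 14 in [8, 9, 12, 14, 19, 21, 22, 26, 34, 36, 41]:

lo=0, hi=10, mid=5, arr[mid]=21 -> 21 > 14, search left half
lo=0, hi=4, mid=2, arr[mid]=12 -> 12 < 14, search right half
lo=3, hi=4, mid=3, arr[mid]=14 -> Found target at index 3!

Binary search finds 14 at index 3 after 3 comparisons. The search repeatedly halves the search space by comparing with the middle element.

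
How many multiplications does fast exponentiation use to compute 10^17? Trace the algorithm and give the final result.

Computing 10^17 by squaring (build up from 10^1; each line after the first costs one multiplication):

10^1 = 10
10^2 = (10^1)^2 = 10^2 = 100
10^4 = (10^2)^2 = 100^2 = 10000
10^8 = (10^4)^2 = 10000^2 = 100000000
10^16 = (10^8)^2 = 100000000^2 = 10000000000000000
10^17 = 10 * 10^16 = 10 * 10000000000000000 = 100000000000000000

Result: 100000000000000000
Multiplications needed: 5 (5 lines after 10^1)

10^17 = 100000000000000000. Using exponentiation by squaring, this requires 5 multiplications. The key idea: if the exponent is even, square the half-power; if odd, multiply by the base once.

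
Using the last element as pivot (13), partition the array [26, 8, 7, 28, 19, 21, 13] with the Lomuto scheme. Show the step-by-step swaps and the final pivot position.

Lomuto partition with pivot = 13:

Initial array: [26, 8, 7, 28, 19, 21, 13]

arr[0]=26 > 13: no swap
arr[1]=8 <= 13: swap with position 0, array becomes [8, 26, 7, 28, 19, 21, 13]
arr[2]=7 <= 13: swap with position 1, array becomes [8, 7, 26, 28, 19, 21, 13]
arr[3]=28 > 13: no swap
arr[4]=19 > 13: no swap
arr[5]=21 > 13: no swap

Place pivot at position 2: [8, 7, 13, 28, 19, 21, 26]
Pivot position: 2

After partitioning with pivot 13, the array becomes [8, 7, 13, 28, 19, 21, 26]. The pivot is placed at index 2. All elements to the left of the pivot are <= 13, and all elements to the right are > 13.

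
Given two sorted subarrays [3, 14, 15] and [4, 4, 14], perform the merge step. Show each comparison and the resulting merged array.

Merging process:

Compare 3 vs 4: take 3 from left. Merged: [3]
Compare 14 vs 4: take 4 from right. Merged: [3, 4]
Compare 14 vs 4: take 4 from right. Merged: [3, 4, 4]
Compare 14 vs 14: take 14 from left. Merged: [3, 4, 4, 14]
Compare 15 vs 14: take 14 from right. Merged: [3, 4, 4, 14, 14]
Append remaining from left: [15]. Merged: [3, 4, 4, 14, 14, 15]

Final merged array: [3, 4, 4, 14, 14, 15]
Total comparisons: 5

The merged array is [3, 4, 4, 14, 14, 15], requiring 5 comparisons. The merge step runs in O(n) time where n is the total number of elements.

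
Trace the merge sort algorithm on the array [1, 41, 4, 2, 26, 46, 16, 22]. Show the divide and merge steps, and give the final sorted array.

Merge sort trace:

Split: [1, 41, 4, 2, 26, 46, 16, 22] -> [1, 41, 4, 2] and [26, 46, 16, 22]
  Split: [1, 41, 4, 2] -> [1, 41] and [4, 2]
    Split: [1, 41] -> [1] and [41]
    Merge: [1] + [41] -> [1, 41]
    Split: [4, 2] -> [4] and [2]
    Merge: [4] + [2] -> [2, 4]
  Merge: [1, 41] + [2, 4] -> [1, 2, 4, 41]
  Split: [26, 46, 16, 22] -> [26, 46] and [16, 22]
    Split: [26, 46] -> [26] and [46]
    Merge: [26] + [46] -> [26, 46]
    Split: [16, 22] -> [16] and [22]
    Merge: [16] + [22] -> [16, 22]
  Merge: [26, 46] + [16, 22] -> [16, 22, 26, 46]
Merge: [1, 2, 4, 41] + [16, 22, 26, 46] -> [1, 2, 4, 16, 22, 26, 41, 46]

Final sorted array: [1, 2, 4, 16, 22, 26, 41, 46]

The merge sort proceeds by recursively splitting the array and merging sorted halves.
After all merges, the sorted array is [1, 2, 4, 16, 22, 26, 41, 46].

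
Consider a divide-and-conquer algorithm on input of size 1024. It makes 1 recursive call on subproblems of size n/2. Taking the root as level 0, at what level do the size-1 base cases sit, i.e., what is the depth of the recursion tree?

For divide and conquer with division factor 2:

Problem sizes at each level:
Level 0: 1024
Level 1: 512
Level 2: 256
Level 3: 128
Level 4: 64
Level 5: 32
Level 6: 16
Level 7: 8
Level 8: 4
Level 9: 2
Level 10: 1

The root is level 0 and the size-1 base case is level 10 (the tree spans levels 0 through 10, i.e. 11 levels counting the root), so the depth is the number of divisions: log_2(1024) = 10

The recursion tree depth is log_2(1024) = 10. At each level, the problem size is divided by 2, so it takes 10 divisions to reduce to a base case of size 1. The algorithm makes 1 recursive call at each level.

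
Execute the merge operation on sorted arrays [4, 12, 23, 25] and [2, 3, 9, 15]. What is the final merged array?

Merging process:

Compare 4 vs 2: take 2 from right. Merged: [2]
Compare 4 vs 3: take 3 from right. Merged: [2, 3]
Compare 4 vs 9: take 4 from left. Merged: [2, 3, 4]
Compare 12 vs 9: take 9 from right. Merged: [2, 3, 4, 9]
Compare 12 vs 15: take 12 from left. Merged: [2, 3, 4, 9, 12]
Compare 23 vs 15: take 15 from right. Merged: [2, 3, 4, 9, 12, 15]
Append remaining from left: [23, 25]. Merged: [2, 3, 4, 9, 12, 15, 23, 25]

Final merged array: [2, 3, 4, 9, 12, 15, 23, 25]
Total comparisons: 6

The merged array is [2, 3, 4, 9, 12, 15, 23, 25], requiring 6 comparisons. The merge step runs in O(n) time where n is the total number of elements.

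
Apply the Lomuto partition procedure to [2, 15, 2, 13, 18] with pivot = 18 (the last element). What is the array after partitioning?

Lomuto partition with pivot = 18:

Initial array: [2, 15, 2, 13, 18]

arr[0]=2 <= 18: swap with position 0, array becomes [2, 15, 2, 13, 18]
arr[1]=15 <= 18: swap with position 1, array becomes [2, 15, 2, 13, 18]
arr[2]=2 <= 18: swap with position 2, array becomes [2, 15, 2, 13, 18]
arr[3]=13 <= 18: swap with position 3, array becomes [2, 15, 2, 13, 18]

Place pivot at position 4: [2, 15, 2, 13, 18]
Pivot position: 4

After partitioning with pivot 18, the array becomes [2, 15, 2, 13, 18]. The pivot is placed at index 4. All elements to the left of the pivot are <= 18, and all elements to the right are > 18.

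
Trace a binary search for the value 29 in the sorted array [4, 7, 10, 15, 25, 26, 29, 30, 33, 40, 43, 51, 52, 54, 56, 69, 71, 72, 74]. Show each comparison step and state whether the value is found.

Binary search for 29 in [4, 7, 10, 15, 25, 26, 29, 30, 33, 40, 43, 51, 52, 54, 56, 69, 71, 72, 74]:

lo=0, hi=18, mid=9, arr[mid]=40 -> 40 > 29, search left half
lo=0, hi=8, mid=4, arr[mid]=25 -> 25 < 29, search right half
lo=5, hi=8, mid=6, arr[mid]=29 -> Found target at index 6!

Binary search finds 29 at index 6 after 3 comparisons. The search repeatedly halves the search space by comparing with the middle element.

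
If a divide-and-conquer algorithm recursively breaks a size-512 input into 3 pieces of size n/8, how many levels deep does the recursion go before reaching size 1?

For divide and conquer with division factor 8:

Problem sizes at each level:
Level 0: 512
Level 1: 64
Level 2: 8
Level 3: 1

The root is level 0 and the size-1 base case is level 3 (the tree spans levels 0 through 3, i.e. 4 levels counting the root), so the depth is the number of divisions: log_8(512) = 3

The recursion tree depth is log_8(512) = 3. At each level, the problem size is divided by 8, so it takes 3 divisions to reduce to a base case of size 1. The algorithm makes 3 recursive calls at each level.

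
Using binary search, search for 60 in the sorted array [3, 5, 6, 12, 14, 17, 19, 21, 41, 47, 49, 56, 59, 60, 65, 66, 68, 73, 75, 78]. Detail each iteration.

Binary search for 60 in [3, 5, 6, 12, 14, 17, 19, 21, 41, 47, 49, 56, 59, 60, 65, 66, 68, 73, 75, 78]:

lo=0, hi=19, mid=9, arr[mid]=47 -> 47 < 60, search right half
lo=10, hi=19, mid=14, arr[mid]=65 -> 65 > 60, search left half
lo=10, hi=13, mid=11, arr[mid]=56 -> 56 < 60, search right half
lo=12, hi=13, mid=12, arr[mid]=59 -> 59 < 60, search right half
lo=13, hi=13, mid=13, arr[mid]=60 -> Found target at index 13!

Binary search finds 60 at index 13 after 5 comparisons. The search repeatedly halves the search space by comparing with the middle element.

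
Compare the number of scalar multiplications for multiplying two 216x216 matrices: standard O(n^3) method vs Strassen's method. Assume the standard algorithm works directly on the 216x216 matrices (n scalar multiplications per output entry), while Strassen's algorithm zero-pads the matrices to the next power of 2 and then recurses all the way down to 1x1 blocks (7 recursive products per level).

Matrix multiplication for 216x216 matrices:

Strassen's algorithm requires power-of-2 dimensions. Pad 216x216 to 256x256 (next power of 2).

Standard algorithm: 216^3 = 10077696 multiplications
Strassen's algorithm: 7^(log2(256)) = 7^8 = 5764801 multiplications
Savings: 10077696 - 5764801 = 4312895 multiplications

Standard: 10077696 multiplications (216^3). Strassen: 5764801 multiplications (7^8, after padding to 256x256). Strassen reduces 8 recursive multiplications to 7 at each level.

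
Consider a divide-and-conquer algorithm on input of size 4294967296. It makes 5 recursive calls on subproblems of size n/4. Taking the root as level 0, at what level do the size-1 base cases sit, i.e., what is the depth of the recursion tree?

For divide and conquer with division factor 4:

Problem sizes at each level:
Level 0: 4294967296
Level 1: 1073741824
Level 2: 268435456
Level 3: 67108864
Level 4: 16777216
Level 5: 4194304
Level 6: 1048576
Level 7: 262144
Level 8: 65536
Level 9: 16384
Level 10: 4096
Level 11: 1024
Level 12: 256
Level 13: 64
Level 14: 16
Level 15: 4
Level 16: 1

The root is level 0 and the size-1 base case is level 16 (the tree spans levels 0 through 16, i.e. 17 levels counting the root), so the depth is the number of divisions: log_4(4294967296) = 16

The recursion tree depth is log_4(4294967296) = 16. At each level, the problem size is divided by 4, so it takes 16 divisions to reduce to a base case of size 1. The algorithm makes 5 recursive calls at each level.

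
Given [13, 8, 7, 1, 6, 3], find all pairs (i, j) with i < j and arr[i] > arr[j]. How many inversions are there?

Finding inversions in [13, 8, 7, 1, 6, 3]:

(0, 1): arr[0]=13 > arr[1]=8
(0, 2): arr[0]=13 > arr[2]=7
(0, 3): arr[0]=13 > arr[3]=1
(0, 4): arr[0]=13 > arr[4]=6
(0, 5): arr[0]=13 > arr[5]=3
(1, 2): arr[1]=8 > arr[2]=7
(1, 3): arr[1]=8 > arr[3]=1
(1, 4): arr[1]=8 > arr[4]=6
(1, 5): arr[1]=8 > arr[5]=3
(2, 3): arr[2]=7 > arr[3]=1
(2, 4): arr[2]=7 > arr[4]=6
(2, 5): arr[2]=7 > arr[5]=3
(4, 5): arr[4]=6 > arr[5]=3

Total inversions: 13

The array has 13 inversion(s): (0,1), (0,2), (0,3), (0,4), (0,5), (1,2), (1,3), (1,4), (1,5), (2,3), (2,4), (2,5), (4,5). Each pair (i,j) satisfies i < j and arr[i] > arr[j].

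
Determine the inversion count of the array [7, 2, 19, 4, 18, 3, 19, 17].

Finding inversions in [7, 2, 19, 4, 18, 3, 19, 17]:

(0, 1): arr[0]=7 > arr[1]=2
(0, 3): arr[0]=7 > arr[3]=4
(0, 5): arr[0]=7 > arr[5]=3
(2, 3): arr[2]=19 > arr[3]=4
(2, 4): arr[2]=19 > arr[4]=18
(2, 5): arr[2]=19 > arr[5]=3
(2, 7): arr[2]=19 > arr[7]=17
(3, 5): arr[3]=4 > arr[5]=3
(4, 5): arr[4]=18 > arr[5]=3
(4, 7): arr[4]=18 > arr[7]=17
(6, 7): arr[6]=19 > arr[7]=17

Total inversions: 11

The array has 11 inversion(s): (0,1), (0,3), (0,5), (2,3), (2,4), (2,5), (2,7), (3,5), (4,5), (4,7), (6,7). Each pair (i,j) satisfies i < j and arr[i] > arr[j].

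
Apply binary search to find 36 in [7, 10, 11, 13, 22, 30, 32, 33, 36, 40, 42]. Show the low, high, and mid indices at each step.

Binary search for 36 in [7, 10, 11, 13, 22, 30, 32, 33, 36, 40, 42]:

lo=0, hi=10, mid=5, arr[mid]=30 -> 30 < 36, search right half
lo=6, hi=10, mid=8, arr[mid]=36 -> Found target at index 8!

Binary search finds 36 at index 8 after 2 comparisons. The search repeatedly halves the search space by comparing with the middle element.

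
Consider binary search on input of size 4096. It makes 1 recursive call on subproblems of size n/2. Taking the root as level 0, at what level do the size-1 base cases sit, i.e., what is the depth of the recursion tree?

For divide and conquer with division factor 2:

Problem sizes at each level:
Level 0: 4096
Level 1: 2048
Level 2: 1024
Level 3: 512
Level 4: 256
Level 5: 128
Level 6: 64
Level 7: 32
Level 8: 16
Level 9: 8
Level 10: 4
Level 11: 2
Level 12: 1

The root is level 0 and the size-1 base case is level 12 (the tree spans levels 0 through 12, i.e. 13 levels counting the root), so the depth is the number of divisions: log_2(4096) = 12

The recursion tree depth is log_2(4096) = 12. At each level, the problem size is divided by 2, so it takes 12 divisions to reduce to a base case of size 1. The algorithm makes 1 recursive call at each level.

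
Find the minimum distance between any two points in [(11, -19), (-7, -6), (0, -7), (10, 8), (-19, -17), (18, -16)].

Computing all pairwise distances among 6 points:

d((11, -19), (-7, -6)) = 22.2036
d((11, -19), (0, -7)) = 16.2788
d((11, -19), (10, 8)) = 27.0185
d((11, -19), (-19, -17)) = 30.0666
d((11, -19), (18, -16)) = 7.6158
d((-7, -6), (0, -7)) = 7.0711 <-- minimum
d((-7, -6), (10, 8)) = 22.0227
d((-7, -6), (-19, -17)) = 16.2788
d((-7, -6), (18, -16)) = 26.9258
d((0, -7), (10, 8)) = 18.0278
d((0, -7), (-19, -17)) = 21.4709
d((0, -7), (18, -16)) = 20.1246
d((10, 8), (-19, -17)) = 38.2884
d((10, 8), (18, -16)) = 25.2982
d((-19, -17), (18, -16)) = 37.0135

Closest pair: (-7, -6) and (0, -7) with distance 7.0711

The closest pair is (-7, -6) and (0, -7) with Euclidean distance 7.0711. For 6 points, brute-force pairwise comparison is shown above. For large n, the divide-and-conquer algorithm (sort by x, recurse on halves, check the dividing strip) achieves O(n log n).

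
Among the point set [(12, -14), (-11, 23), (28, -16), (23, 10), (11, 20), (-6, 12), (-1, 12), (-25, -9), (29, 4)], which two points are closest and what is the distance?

Computing all pairwise distances among 9 points:

d((12, -14), (-11, 23)) = 43.566
d((12, -14), (28, -16)) = 16.1245
d((12, -14), (23, 10)) = 26.4008
d((12, -14), (11, 20)) = 34.0147
d((12, -14), (-6, 12)) = 31.6228
d((12, -14), (-1, 12)) = 29.0689
d((12, -14), (-25, -9)) = 37.3363
d((12, -14), (29, 4)) = 24.7588
d((-11, 23), (28, -16)) = 55.1543
d((-11, 23), (23, 10)) = 36.4005
d((-11, 23), (11, 20)) = 22.2036
d((-11, 23), (-6, 12)) = 12.083
d((-11, 23), (-1, 12)) = 14.8661
d((-11, 23), (-25, -9)) = 34.9285
d((-11, 23), (29, 4)) = 44.2832
d((28, -16), (23, 10)) = 26.4764
d((28, -16), (11, 20)) = 39.8121
d((28, -16), (-6, 12)) = 44.0454
d((28, -16), (-1, 12)) = 40.3113
d((28, -16), (-25, -9)) = 53.4603
d((28, -16), (29, 4)) = 20.025
d((23, 10), (11, 20)) = 15.6205
d((23, 10), (-6, 12)) = 29.0689
d((23, 10), (-1, 12)) = 24.0832
d((23, 10), (-25, -9)) = 51.6236
d((23, 10), (29, 4)) = 8.4853
d((11, 20), (-6, 12)) = 18.7883
d((11, 20), (-1, 12)) = 14.4222
d((11, 20), (-25, -9)) = 46.2277
d((11, 20), (29, 4)) = 24.0832
d((-6, 12), (-1, 12)) = 5.0 <-- minimum
d((-6, 12), (-25, -9)) = 28.3196
d((-6, 12), (29, 4)) = 35.9026
d((-1, 12), (-25, -9)) = 31.8904
d((-1, 12), (29, 4)) = 31.0483
d((-25, -9), (29, 4)) = 55.5428

Closest pair: (-6, 12) and (-1, 12) with distance 5.0

The closest pair is (-6, 12) and (-1, 12) with Euclidean distance 5.0. For 9 points, brute-force pairwise comparison is shown above. For large n, the divide-and-conquer algorithm (sort by x, recurse on halves, check the dividing strip) achieves O(n log n).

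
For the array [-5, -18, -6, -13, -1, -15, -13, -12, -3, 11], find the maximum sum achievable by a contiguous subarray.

Using Kadane's algorithm on [-5, -18, -6, -13, -1, -15, -13, -12, -3, 11]:

Scanning through the array:
Position 1 (value -18): max_ending_here = -18, max_so_far = -5
Position 2 (value -6): max_ending_here = -6, max_so_far = -5
Position 3 (value -13): max_ending_here = -13, max_so_far = -5
Position 4 (value -1): max_ending_here = -1, max_so_far = -1
Position 5 (value -15): max_ending_here = -15, max_so_far = -1
Position 6 (value -13): max_ending_here = -13, max_so_far = -1
Position 7 (value -12): max_ending_here = -12, max_so_far = -1
Position 8 (value -3): max_ending_here = -3, max_so_far = -1
Position 9 (value 11): max_ending_here = 11, max_so_far = 11

Maximum subarray: [11]
Maximum sum: 11

The maximum subarray is [11] with sum 11. This subarray runs from index 9 to index 9.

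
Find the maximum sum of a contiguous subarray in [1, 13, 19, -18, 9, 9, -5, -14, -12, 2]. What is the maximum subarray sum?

Using Kadane's algorithm on [1, 13, 19, -18, 9, 9, -5, -14, -12, 2]:

Scanning through the array:
Position 1 (value 13): max_ending_here = 14, max_so_far = 14
Position 2 (value 19): max_ending_here = 33, max_so_far = 33
Position 3 (value -18): max_ending_here = 15, max_so_far = 33
Position 4 (value 9): max_ending_here = 24, max_so_far = 33
Position 5 (value 9): max_ending_here = 33, max_so_far = 33
Position 6 (value -5): max_ending_here = 28, max_so_far = 33
Position 7 (value -14): max_ending_here = 14, max_so_far = 33
Position 8 (value -12): max_ending_here = 2, max_so_far = 33
Position 9 (value 2): max_ending_here = 4, max_so_far = 33

Maximum subarray: [1, 13, 19]
Maximum sum: 33

The maximum subarray is [1, 13, 19] with sum 33. This subarray runs from index 0 to index 2.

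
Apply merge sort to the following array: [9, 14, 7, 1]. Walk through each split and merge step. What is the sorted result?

Merge sort trace:

Split: [9, 14, 7, 1] -> [9, 14] and [7, 1]
  Split: [9, 14] -> [9] and [14]
  Merge: [9] + [14] -> [9, 14]
  Split: [7, 1] -> [7] and [1]
  Merge: [7] + [1] -> [1, 7]
Merge: [9, 14] + [1, 7] -> [1, 7, 9, 14]

Final sorted array: [1, 7, 9, 14]

The merge sort proceeds by recursively splitting the array and merging sorted halves.
After all merges, the sorted array is [1, 7, 9, 14].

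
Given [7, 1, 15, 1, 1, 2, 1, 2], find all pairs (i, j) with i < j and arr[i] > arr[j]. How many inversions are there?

Finding inversions in [7, 1, 15, 1, 1, 2, 1, 2]:

(0, 1): arr[0]=7 > arr[1]=1
(0, 3): arr[0]=7 > arr[3]=1
(0, 4): arr[0]=7 > arr[4]=1
(0, 5): arr[0]=7 > arr[5]=2
(0, 6): arr[0]=7 > arr[6]=1
(0, 7): arr[0]=7 > arr[7]=2
(2, 3): arr[2]=15 > arr[3]=1
(2, 4): arr[2]=15 > arr[4]=1
(2, 5): arr[2]=15 > arr[5]=2
(2, 6): arr[2]=15 > arr[6]=1
(2, 7): arr[2]=15 > arr[7]=2
(5, 6): arr[5]=2 > arr[6]=1

Total inversions: 12

The array has 12 inversion(s): (0,1), (0,3), (0,4), (0,5), (0,6), (0,7), (2,3), (2,4), (2,5), (2,6), (2,7), (5,6). Each pair (i,j) satisfies i < j and arr[i] > arr[j].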